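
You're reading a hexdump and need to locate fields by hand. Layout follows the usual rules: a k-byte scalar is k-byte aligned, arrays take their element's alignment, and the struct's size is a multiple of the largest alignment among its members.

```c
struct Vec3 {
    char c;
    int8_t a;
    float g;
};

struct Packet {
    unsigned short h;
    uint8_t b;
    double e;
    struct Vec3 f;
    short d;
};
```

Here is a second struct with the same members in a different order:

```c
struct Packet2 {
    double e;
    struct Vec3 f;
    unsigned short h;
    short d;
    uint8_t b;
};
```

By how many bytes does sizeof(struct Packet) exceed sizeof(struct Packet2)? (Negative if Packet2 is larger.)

Vec3: @0: c [1B, align 1] → 1; @1: a [1B, align 1] → 2; +2 pad (align 4); @4: g [4B, align 4] → 8; size 8, align 4
@0: h [2B, align 2] → 2
@2: b [1B, align 1] → 3
+5 pad (align 8)
@8: e [8B, align 8] → 16
@16: f [8B, align 4] → 24
@24: d [2B, align 2] → 26
+6 tail pad (align 8)
size 32, align 8
— Packet2 —
@0: e [8B, align 8] → 8
@8: f [8B, align 4] → 16
@16: h [2B, align 2] → 18
@18: d [2B, align 2] → 20
@20: b [1B, align 1] → 21
+3 tail pad (align 8)
size 24, align 8
32 − 24 = 8

8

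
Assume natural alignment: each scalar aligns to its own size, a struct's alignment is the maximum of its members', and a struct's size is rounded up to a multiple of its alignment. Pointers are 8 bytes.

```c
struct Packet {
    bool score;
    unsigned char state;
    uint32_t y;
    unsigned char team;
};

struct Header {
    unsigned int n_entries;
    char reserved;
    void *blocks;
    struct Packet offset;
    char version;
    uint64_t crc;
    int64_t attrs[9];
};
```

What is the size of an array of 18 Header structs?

2016

Packet: score at 0 (size 1, align 1) → ends 1; state at 1 (size 1, align 1) → ends 2; pad 2 to align 4 for y; y at 4 (size 4, align 4) → ends 8; team at 8 (size 1, align 1) → ends 9; tail pad 3 to reach multiple of 4; total 12 bytes, alignment 4
n_entries at 0 (size 4, align 4) → ends 4
reserved at 4 (size 1, align 1) → ends 5
pad 3 to align 8 for blocks
blocks at 8 (size 8, align 8) → ends 16
offset at 16 (size 12, align 4) → ends 28
version at 28 (size 1, align 1) → ends 29
pad 3 to align 8 for crc
crc at 32 (size 8, align 8) → ends 40
attrs at 40 (size 72, align 8) → ends 112
total 112 bytes, alignment 8
array of 18: 18 × 112 = 2016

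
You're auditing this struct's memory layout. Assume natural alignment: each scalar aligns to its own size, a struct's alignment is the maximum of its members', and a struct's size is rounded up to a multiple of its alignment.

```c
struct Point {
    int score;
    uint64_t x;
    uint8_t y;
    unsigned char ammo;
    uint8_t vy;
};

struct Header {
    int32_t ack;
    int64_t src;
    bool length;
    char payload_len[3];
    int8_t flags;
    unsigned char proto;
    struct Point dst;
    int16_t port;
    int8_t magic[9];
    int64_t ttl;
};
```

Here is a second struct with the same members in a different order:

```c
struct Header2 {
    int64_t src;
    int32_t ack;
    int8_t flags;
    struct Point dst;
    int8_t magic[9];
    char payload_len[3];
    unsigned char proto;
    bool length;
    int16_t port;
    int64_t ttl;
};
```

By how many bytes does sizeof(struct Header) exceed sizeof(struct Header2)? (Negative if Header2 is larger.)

8

Point: 0..4  score  (4B, 4-aligned); 4..8  -- padding (4B); 8..16  x  (8B, 8-aligned); 16..17  y  (1B, 1-aligned); 17..18  ammo  (1B, 1-aligned); 18..19  vy  (1B, 1-aligned); 19..24  -- tail padding (5B); sizeof = 24, alignof = 8
0..4  ack  (4B, 4-aligned)
4..8  -- padding (4B)
8..16  src  (8B, 8-aligned)
16..17  length  (1B, 1-aligned)
17..20  payload_len  (3B, 1-aligned)
20..21  flags  (1B, 1-aligned)
21..22  proto  (1B, 1-aligned)
22..24  -- padding (2B)
24..48  dst  (24B, 8-aligned)
48..50  port  (2B, 2-aligned)
50..59  magic  (9B, 1-aligned)
59..64  -- padding (5B)
64..72  ttl  (8B, 8-aligned)
sizeof = 72, alignof = 8
— Header2 —
0..8  src  (8B, 8-aligned)
8..12  ack  (4B, 4-aligned)
12..13  flags  (1B, 1-aligned)
13..16  -- padding (3B)
16..40  dst  (24B, 8-aligned)
40..49  magic  (9B, 1-aligned)
49..52  payload_len  (3B, 1-aligned)
52..53  proto  (1B, 1-aligned)
53..54  length  (1B, 1-aligned)
54..56  port  (2B, 2-aligned)
56..64  ttl  (8B, 8-aligned)
sizeof = 64, alignof = 8
72 − 64 = 8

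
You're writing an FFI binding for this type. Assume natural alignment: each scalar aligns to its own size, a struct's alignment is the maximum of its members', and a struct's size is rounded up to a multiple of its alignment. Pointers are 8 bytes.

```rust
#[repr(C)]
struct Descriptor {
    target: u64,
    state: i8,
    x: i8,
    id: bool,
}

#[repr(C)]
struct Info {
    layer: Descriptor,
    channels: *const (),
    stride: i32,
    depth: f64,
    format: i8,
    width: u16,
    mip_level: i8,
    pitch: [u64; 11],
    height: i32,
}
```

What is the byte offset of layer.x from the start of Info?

9

Descriptor: target at 0 (size 8, align 8) → ends 8; state at 8 (size 1, align 1) → ends 9; x at 9 (size 1, align 1) → ends 10; id at 10 (size 1, align 1) → ends 11; tail pad 5 to reach multiple of 8; total 16 bytes, alignment 8
layer at 0 (size 16, align 8) → ends 16
within Descriptor: x at 9
0 + 9 = 9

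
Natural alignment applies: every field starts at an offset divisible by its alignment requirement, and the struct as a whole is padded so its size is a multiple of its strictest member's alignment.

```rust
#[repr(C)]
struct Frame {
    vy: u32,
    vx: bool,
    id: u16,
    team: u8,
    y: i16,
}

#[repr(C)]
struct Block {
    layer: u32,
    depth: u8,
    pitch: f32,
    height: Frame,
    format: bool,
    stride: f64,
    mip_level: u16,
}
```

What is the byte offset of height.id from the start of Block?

18

Frame: vy at 0 (size 4, align 4) → ends 4; vx at 4 (size 1, align 1) → ends 5; pad 1 to align 2 for id; id at 6 (size 2, align 2) → ends 8; team at 8 (size 1, align 1) → ends 9; pad 1 to align 2 for y; y at 10 (size 2, align 2) → ends 12; total 12 bytes, alignment 4
layer at 0 (size 4, align 4) → ends 4
depth at 4 (size 1, align 1) → ends 5
pad 3 to align 4 for pitch
pitch at 8 (size 4, align 4) → ends 12
height at 12 (size 12, align 4) → ends 24
within Frame: id at 6
12 + 6 = 18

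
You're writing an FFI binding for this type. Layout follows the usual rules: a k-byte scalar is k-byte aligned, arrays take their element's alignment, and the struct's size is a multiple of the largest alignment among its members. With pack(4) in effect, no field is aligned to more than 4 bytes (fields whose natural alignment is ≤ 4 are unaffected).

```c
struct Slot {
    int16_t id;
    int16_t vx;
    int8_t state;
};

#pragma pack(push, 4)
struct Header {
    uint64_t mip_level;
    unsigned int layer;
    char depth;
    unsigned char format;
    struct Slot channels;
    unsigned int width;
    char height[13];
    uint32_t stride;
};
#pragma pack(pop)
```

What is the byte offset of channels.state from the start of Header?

18

Slot: 0..2  id  (2B, 2-aligned); 2..4  vx  (2B, 2-aligned); 4..5  state  (1B, 1-aligned); 5..6  -- tail padding (1B); sizeof = 6, alignof = 2
0..8  mip_level  (8B, 4-aligned)
8..12  layer  (4B, 4-aligned)
12..13  depth  (1B, 1-aligned)
13..14  format  (1B, 1-aligned)
14..20  channels  (6B, 2-aligned)
within Slot: state at 4
14 + 4 = 18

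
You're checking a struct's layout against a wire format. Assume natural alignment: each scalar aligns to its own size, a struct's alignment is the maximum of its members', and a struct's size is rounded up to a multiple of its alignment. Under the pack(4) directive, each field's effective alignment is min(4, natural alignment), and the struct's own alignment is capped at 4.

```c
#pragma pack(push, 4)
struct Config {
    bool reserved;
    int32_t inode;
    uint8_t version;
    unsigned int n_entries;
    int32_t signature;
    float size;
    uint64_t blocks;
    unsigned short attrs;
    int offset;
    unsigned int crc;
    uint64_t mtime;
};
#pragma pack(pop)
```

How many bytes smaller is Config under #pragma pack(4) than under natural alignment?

4

natural layout:
  0..1  reserved  (1B, 1-aligned)
  1..4  -- padding (3B)
  4..8  inode  (4B, 4-aligned)
  8..9  version  (1B, 1-aligned)
  9..12  -- padding (3B)
  12..16  n_entries  (4B, 4-aligned)
  16..20  signature  (4B, 4-aligned)
  20..24  size  (4B, 4-aligned)
  24..32  blocks  (8B, 8-aligned)
  32..34  attrs  (2B, 2-aligned)
  34..36  -- padding (2B)
  36..40  offset  (4B, 4-aligned)
  40..44  crc  (4B, 4-aligned)
  44..48  -- padding (4B)
  48..56  mtime  (8B, 8-aligned)
  sizeof = 56, alignof = 8
packed(4) layout:
  0..1  reserved  (1B, 1-aligned)
  1..4  -- padding (3B)
  4..8  inode  (4B, 4-aligned)
  8..9  version  (1B, 1-aligned)
  9..12  -- padding (3B)
  12..16  n_entries  (4B, 4-aligned)
  16..20  signature  (4B, 4-aligned)
  20..24  size  (4B, 4-aligned)
  24..32  blocks  (8B, 4-aligned)
  32..34  attrs  (2B, 2-aligned)
  34..36  -- padding (2B)
  36..40  offset  (4B, 4-aligned)
  40..44  crc  (4B, 4-aligned)
  44..52  mtime  (8B, 4-aligned)
  sizeof = 52, alignof = 4
56 − 52 = 4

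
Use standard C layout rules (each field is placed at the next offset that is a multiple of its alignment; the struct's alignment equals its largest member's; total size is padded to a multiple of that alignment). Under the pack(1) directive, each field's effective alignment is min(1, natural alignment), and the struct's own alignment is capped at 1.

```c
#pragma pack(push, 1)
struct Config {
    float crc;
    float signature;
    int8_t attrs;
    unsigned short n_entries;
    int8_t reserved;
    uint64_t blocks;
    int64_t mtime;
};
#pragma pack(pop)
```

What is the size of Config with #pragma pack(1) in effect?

28

crc at 0 (size 4, align 1) → ends 4
signature at 4 (size 4, align 1) → ends 8
attrs at 8 (size 1, align 1) → ends 9
n_entries at 9 (size 2, align 1) → ends 11
reserved at 11 (size 1, align 1) → ends 12
blocks at 12 (size 8, align 1) → ends 20
mtime at 20 (size 8, align 1) → ends 28
total 28 bytes, alignment 1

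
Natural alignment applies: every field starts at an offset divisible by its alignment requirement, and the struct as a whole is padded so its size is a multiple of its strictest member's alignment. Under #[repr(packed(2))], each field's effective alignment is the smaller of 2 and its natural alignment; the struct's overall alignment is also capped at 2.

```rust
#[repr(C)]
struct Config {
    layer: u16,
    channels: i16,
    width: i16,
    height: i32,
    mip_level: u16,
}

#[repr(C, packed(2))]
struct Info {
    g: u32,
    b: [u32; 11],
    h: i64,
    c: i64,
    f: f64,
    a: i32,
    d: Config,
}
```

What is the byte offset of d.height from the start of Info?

Config: layer at 0 (size 2, align 2) → ends 2; channels at 2 (size 2, align 2) → ends 4; width at 4 (size 2, align 2) → ends 6; pad 2 to align 4 for height; height at 8 (size 4, align 4) → ends 12; mip_level at 12 (size 2, align 2) → ends 14; tail pad 2 to reach multiple of 4; total 16 bytes, alignment 4
g at 0 (size 4, align 2) → ends 4
b at 4 (size 44, align 2) → ends 48
h at 48 (size 8, align 2) → ends 56
c at 56 (size 8, align 2) → ends 64
f at 64 (size 8, align 2) → ends 72
a at 72 (size 4, align 2) → ends 76
d at 76 (size 16, align 2) → ends 92
within Config: height at 8
76 + 8 = 84

84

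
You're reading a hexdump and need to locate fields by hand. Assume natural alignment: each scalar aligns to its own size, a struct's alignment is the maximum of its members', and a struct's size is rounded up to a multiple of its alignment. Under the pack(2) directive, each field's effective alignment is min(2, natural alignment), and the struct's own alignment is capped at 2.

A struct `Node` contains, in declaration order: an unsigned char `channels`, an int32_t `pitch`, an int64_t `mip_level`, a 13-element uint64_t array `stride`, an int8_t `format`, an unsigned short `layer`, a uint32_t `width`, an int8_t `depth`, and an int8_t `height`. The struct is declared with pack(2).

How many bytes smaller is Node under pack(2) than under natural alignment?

8

natural layout:
  @0: channels [1B, align 1] → 1
  +3 pad (align 4)
  @4: pitch [4B, align 4] → 8
  @8: mip_level [8B, align 8] → 16
  @16: stride [104B, align 8] → 120
  @120: format [1B, align 1] → 121
  +1 pad (align 2)
  @122: layer [2B, align 2] → 124
  @124: width [4B, align 4] → 128
  @128: depth [1B, align 1] → 129
  @129: height [1B, align 1] → 130
  +6 tail pad (align 8)
  size 136, align 8
packed(2) layout:
  @0: channels [1B, align 1] → 1
  +1 pad (align 2)
  @2: pitch [4B, align 2] → 6
  @6: mip_level [8B, align 2] → 14
  @14: stride [104B, align 2] → 118
  @118: format [1B, align 1] → 119
  +1 pad (align 2)
  @120: layer [2B, align 2] → 122
  @122: width [4B, align 2] → 126
  @126: depth [1B, align 1] → 127
  @127: height [1B, align 1] → 128
  size 128, align 2
136 − 128 = 8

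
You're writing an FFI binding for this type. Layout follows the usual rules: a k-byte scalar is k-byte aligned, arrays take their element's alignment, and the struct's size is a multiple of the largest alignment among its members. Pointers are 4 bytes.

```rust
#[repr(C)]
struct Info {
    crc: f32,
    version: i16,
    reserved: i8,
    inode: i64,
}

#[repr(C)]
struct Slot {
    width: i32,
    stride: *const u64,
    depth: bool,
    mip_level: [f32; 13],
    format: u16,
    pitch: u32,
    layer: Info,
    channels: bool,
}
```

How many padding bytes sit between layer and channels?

0

Info: @0: crc [4B, align 4] → 4; @4: version [2B, align 2] → 6; @6: reserved [1B, align 1] → 7; +1 pad (align 8); @8: inode [8B, align 8] → 16; size 16, align 8
@0: width [4B, align 4] → 4
@4: stride [4B, align 4] → 8
@8: depth [1B, align 1] → 9
+3 pad (align 4)
@12: mip_level [52B, align 4] → 64
@64: format [2B, align 2] → 66
+2 pad (align 4)
@68: pitch [4B, align 4] → 72
@72: layer [16B, align 8] → 88
@88: channels [1B, align 1] → 89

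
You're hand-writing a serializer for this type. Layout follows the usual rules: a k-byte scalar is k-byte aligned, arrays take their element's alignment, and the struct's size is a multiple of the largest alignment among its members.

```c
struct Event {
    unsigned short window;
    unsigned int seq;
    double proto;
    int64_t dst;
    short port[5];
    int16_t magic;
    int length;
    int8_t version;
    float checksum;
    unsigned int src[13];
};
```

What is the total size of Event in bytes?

0..2  window  (2B, 2-aligned)
2..4  -- padding (2B)
4..8  seq  (4B, 4-aligned)
8..16  proto  (8B, 8-aligned)
16..24  dst  (8B, 8-aligned)
24..34  port  (10B, 2-aligned)
34..36  magic  (2B, 2-aligned)
36..40  length  (4B, 4-aligned)
40..41  version  (1B, 1-aligned)
41..44  -- padding (3B)
44..48  checksum  (4B, 4-aligned)
48..100  src  (52B, 4-aligned)
100..104  -- tail padding (4B)
sizeof = 104, alignof = 8

104 bytes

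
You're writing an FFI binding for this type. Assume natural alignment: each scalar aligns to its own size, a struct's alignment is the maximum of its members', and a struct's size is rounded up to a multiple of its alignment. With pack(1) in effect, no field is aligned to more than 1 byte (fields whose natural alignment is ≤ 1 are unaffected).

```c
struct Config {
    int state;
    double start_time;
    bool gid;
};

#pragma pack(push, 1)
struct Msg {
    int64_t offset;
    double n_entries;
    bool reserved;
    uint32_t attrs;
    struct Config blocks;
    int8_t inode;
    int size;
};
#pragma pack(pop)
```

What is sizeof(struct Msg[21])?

1050

Config: 0..4  state  (4B, 4-aligned); 4..8  -- padding (4B); 8..16  start_time  (8B, 8-aligned); 16..17  gid  (1B, 1-aligned); 17..24  -- tail padding (7B); sizeof = 24, alignof = 8
0..8  offset  (8B, 1-aligned)
8..16  n_entries  (8B, 1-aligned)
16..17  reserved  (1B, 1-aligned)
17..21  attrs  (4B, 1-aligned)
21..45  blocks  (24B, 1-aligned)
45..46  inode  (1B, 1-aligned)
46..50  size  (4B, 1-aligned)
sizeof = 50, alignof = 1
array of 21: 21 × 50 = 1050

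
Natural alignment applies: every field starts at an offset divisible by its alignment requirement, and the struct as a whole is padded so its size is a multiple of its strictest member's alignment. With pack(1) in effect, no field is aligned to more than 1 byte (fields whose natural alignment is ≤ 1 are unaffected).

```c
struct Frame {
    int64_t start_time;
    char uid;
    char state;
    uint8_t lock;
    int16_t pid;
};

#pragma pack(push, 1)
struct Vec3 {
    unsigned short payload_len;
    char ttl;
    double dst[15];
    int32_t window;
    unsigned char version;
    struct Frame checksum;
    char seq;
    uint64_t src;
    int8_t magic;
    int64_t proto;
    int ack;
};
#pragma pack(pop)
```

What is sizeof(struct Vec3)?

166 bytes

Frame: @0: start_time [8B, align 8] → 8; @8: uid [1B, align 1] → 9; @9: state [1B, align 1] → 10; @10: lock [1B, align 1] → 11; +1 pad (align 2); @12: pid [2B, align 2] → 14; +2 tail pad (align 8); size 16, align 8
@0: payload_len [2B, align 1] → 2
@2: ttl [1B, align 1] → 3
@3: dst [120B, align 1] → 123
@123: window [4B, align 1] → 127
@127: version [1B, align 1] → 128
@128: checksum [16B, align 1] → 144
@144: seq [1B, align 1] → 145
@145: src [8B, align 1] → 153
@153: magic [1B, align 1] → 154
@154: proto [8B, align 1] → 162
@162: ack [4B, align 1] → 166
size 166, align 1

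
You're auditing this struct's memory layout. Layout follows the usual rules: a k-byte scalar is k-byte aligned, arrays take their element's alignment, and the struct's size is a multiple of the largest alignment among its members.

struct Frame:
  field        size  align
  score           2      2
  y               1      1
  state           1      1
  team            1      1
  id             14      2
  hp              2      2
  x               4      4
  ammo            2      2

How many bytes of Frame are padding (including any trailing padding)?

0..2  score  (2B, 2-aligned)
2..3  y  (1B, 1-aligned)
3..4  state  (1B, 1-aligned)
4..5  team  (1B, 1-aligned)
5..6  -- padding (1B)
6..20  id  (14B, 2-aligned)
20..22  hp  (2B, 2-aligned)
22..24  -- padding (2B)
24..28  x  (4B, 4-aligned)
28..30  ammo  (2B, 2-aligned)
30..32  -- tail padding (2B)
sizeof = 32, alignof = 4
data bytes 27, size 32 → padding 5

5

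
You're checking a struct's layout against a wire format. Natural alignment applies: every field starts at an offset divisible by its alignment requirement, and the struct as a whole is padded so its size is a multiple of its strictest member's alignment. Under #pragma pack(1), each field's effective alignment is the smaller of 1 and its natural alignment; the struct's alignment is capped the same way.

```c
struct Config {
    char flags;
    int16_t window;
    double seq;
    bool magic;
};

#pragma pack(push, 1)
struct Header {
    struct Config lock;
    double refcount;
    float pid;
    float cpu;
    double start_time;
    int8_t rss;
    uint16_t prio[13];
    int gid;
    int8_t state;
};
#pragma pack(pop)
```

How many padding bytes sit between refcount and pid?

0

Config: flags at 0 (size 1, align 1) → ends 1; pad 1 to align 2 for window; window at 2 (size 2, align 2) → ends 4; pad 4 to align 8 for seq; seq at 8 (size 8, align 8) → ends 16; magic at 16 (size 1, align 1) → ends 17; tail pad 7 to reach multiple of 8; total 24 bytes, alignment 8
lock at 0 (size 24, align 1) → ends 24
refcount at 24 (size 8, align 1) → ends 32
pid at 32 (size 4, align 1) → ends 36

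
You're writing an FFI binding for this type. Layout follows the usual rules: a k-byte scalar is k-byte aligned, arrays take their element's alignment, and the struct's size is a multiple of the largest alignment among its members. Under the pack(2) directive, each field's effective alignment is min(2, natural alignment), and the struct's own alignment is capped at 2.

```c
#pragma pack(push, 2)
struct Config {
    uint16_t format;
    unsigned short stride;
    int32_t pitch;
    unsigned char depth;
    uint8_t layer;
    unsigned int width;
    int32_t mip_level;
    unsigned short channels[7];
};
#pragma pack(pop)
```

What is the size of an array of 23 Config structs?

736

@0: format [2B, align 2] → 2
@2: stride [2B, align 2] → 4
@4: pitch [4B, align 2] → 8
@8: depth [1B, align 1] → 9
@9: layer [1B, align 1] → 10
@10: width [4B, align 2] → 14
@14: mip_level [4B, align 2] → 18
@18: channels [14B, align 2] → 32
size 32, align 2
array of 23: 23 × 32 = 736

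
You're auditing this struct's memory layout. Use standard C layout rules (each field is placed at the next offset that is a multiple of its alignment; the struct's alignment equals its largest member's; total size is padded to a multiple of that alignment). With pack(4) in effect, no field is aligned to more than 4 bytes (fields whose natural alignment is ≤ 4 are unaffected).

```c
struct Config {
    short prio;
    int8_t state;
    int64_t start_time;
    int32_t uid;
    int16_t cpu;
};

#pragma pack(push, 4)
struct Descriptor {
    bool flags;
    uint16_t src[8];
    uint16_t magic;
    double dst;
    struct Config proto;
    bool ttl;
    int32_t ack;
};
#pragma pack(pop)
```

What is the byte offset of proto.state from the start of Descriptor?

Config: 0..2  prio  (2B, 2-aligned); 2..3  state  (1B, 1-aligned); 3..8  -- padding (5B); 8..16  start_time  (8B, 8-aligned); 16..20  uid  (4B, 4-aligned); 20..22  cpu  (2B, 2-aligned); 22..24  -- tail padding (2B); sizeof = 24, alignof = 8
0..1  flags  (1B, 1-aligned)
1..2  -- padding (1B)
2..18  src  (16B, 2-aligned)
18..20  magic  (2B, 2-aligned)
20..28  dst  (8B, 4-aligned)
28..52  proto  (24B, 4-aligned)
within Config: state at 2
28 + 2 = 30

30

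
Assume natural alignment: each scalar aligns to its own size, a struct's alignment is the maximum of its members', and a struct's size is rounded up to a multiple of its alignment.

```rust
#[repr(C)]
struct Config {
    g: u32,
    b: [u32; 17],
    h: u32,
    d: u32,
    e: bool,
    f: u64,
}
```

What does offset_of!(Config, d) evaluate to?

g at 0 (size 4, align 4) → ends 4
b at 4 (size 68, align 4) → ends 72
h at 72 (size 4, align 4) → ends 76
d at 76 (size 4, align 4) → ends 80

76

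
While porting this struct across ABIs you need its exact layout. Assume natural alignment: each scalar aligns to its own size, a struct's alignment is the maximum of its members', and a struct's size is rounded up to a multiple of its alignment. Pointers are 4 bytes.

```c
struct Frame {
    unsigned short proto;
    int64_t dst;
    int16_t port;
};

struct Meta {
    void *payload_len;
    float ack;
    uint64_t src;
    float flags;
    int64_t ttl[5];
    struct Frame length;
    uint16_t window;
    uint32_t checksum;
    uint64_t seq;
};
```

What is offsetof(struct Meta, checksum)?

Frame: @0: proto [2B, align 2] → 2; +6 pad (align 8); @8: dst [8B, align 8] → 16; @16: port [2B, align 2] → 18; +6 tail pad (align 8); size 24, align 8
@0: payload_len [4B, align 4] → 4
@4: ack [4B, align 4] → 8
@8: src [8B, align 8] → 16
@16: flags [4B, align 4] → 20
+4 pad (align 8)
@24: ttl [40B, align 8] → 64
@64: length [24B, align 8] → 88
@88: window [2B, align 2] → 90
+2 pad (align 4)
@92: checksum [4B, align 4] → 96

92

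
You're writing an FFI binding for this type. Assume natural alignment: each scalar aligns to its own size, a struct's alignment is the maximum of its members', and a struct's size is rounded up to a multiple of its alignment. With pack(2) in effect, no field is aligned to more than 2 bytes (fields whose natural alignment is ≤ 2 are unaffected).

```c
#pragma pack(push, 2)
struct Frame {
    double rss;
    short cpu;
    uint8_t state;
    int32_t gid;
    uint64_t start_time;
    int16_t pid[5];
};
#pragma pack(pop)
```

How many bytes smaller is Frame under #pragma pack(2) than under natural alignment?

6

natural layout:
  0..8  rss  (8B, 8-aligned)
  8..10  cpu  (2B, 2-aligned)
  10..11  state  (1B, 1-aligned)
  11..12  -- padding (1B)
  12..16  gid  (4B, 4-aligned)
  16..24  start_time  (8B, 8-aligned)
  24..34  pid  (10B, 2-aligned)
  34..40  -- tail padding (6B)
  sizeof = 40, alignof = 8
packed(2) layout:
  0..8  rss  (8B, 2-aligned)
  8..10  cpu  (2B, 2-aligned)
  10..11  state  (1B, 1-aligned)
  11..12  -- padding (1B)
  12..16  gid  (4B, 2-aligned)
  16..24  start_time  (8B, 2-aligned)
  24..34  pid  (10B, 2-aligned)
  sizeof = 34, alignof = 2
40 − 34 = 6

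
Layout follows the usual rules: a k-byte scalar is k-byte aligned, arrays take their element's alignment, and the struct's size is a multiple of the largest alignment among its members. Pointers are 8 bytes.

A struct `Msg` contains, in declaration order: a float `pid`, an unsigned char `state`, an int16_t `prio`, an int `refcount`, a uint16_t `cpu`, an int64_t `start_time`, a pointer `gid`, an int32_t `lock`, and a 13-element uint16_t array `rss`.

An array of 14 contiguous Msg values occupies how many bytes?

@0: pid [4B, align 4] → 4
@4: state [1B, align 1] → 5
+1 pad (align 2)
@6: prio [2B, align 2] → 8
@8: refcount [4B, align 4] → 12
@12: cpu [2B, align 2] → 14
+2 pad (align 8)
@16: start_time [8B, align 8] → 24
@24: gid [8B, align 8] → 32
@32: lock [4B, align 4] → 36
@36: rss [26B, align 2] → 62
+2 tail pad (align 8)
size 64, align 8
array of 14: 14 × 64 = 896

896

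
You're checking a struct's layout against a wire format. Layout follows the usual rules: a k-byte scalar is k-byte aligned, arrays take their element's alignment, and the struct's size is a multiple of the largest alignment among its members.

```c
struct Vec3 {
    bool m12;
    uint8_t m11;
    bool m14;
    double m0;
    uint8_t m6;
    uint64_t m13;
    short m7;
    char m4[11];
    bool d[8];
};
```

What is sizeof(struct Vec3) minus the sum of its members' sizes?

15

@0: m12 [1B, align 1] → 1
@1: m11 [1B, align 1] → 2
@2: m14 [1B, align 1] → 3
+5 pad (align 8)
@8: m0 [8B, align 8] → 16
@16: m6 [1B, align 1] → 17
+7 pad (align 8)
@24: m13 [8B, align 8] → 32
@32: m7 [2B, align 2] → 34
@34: m4 [11B, align 1] → 45
@45: d [8B, align 1] → 53
+3 tail pad (align 8)
size 56, align 8
data bytes 41, size 56 → padding 15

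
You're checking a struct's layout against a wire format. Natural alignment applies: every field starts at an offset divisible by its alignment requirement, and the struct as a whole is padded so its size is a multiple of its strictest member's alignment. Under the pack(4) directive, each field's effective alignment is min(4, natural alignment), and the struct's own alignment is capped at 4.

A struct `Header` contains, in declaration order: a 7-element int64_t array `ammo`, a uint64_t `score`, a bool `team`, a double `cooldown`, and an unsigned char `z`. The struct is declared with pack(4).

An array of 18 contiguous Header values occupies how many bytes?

ammo at 0 (size 56, align 4) → ends 56
score at 56 (size 8, align 4) → ends 64
team at 64 (size 1, align 1) → ends 65
pad 3 to align 4 for cooldown
cooldown at 68 (size 8, align 4) → ends 76
z at 76 (size 1, align 1) → ends 77
tail pad 3 to reach multiple of 4
total 80 bytes, alignment 4
array of 18: 18 × 80 = 1440

1440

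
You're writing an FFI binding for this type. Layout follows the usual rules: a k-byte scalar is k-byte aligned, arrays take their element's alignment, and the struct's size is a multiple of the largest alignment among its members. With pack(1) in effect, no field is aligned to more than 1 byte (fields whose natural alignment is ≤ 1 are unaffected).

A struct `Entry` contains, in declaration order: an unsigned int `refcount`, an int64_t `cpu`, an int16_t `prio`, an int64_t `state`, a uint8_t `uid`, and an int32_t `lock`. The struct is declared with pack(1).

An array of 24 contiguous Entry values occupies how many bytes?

@0: refcount [4B, align 1] → 4
@4: cpu [8B, align 1] → 12
@12: prio [2B, align 1] → 14
@14: state [8B, align 1] → 22
@22: uid [1B, align 1] → 23
@23: lock [4B, align 1] → 27
size 27, align 1
array of 24: 24 × 27 = 648

648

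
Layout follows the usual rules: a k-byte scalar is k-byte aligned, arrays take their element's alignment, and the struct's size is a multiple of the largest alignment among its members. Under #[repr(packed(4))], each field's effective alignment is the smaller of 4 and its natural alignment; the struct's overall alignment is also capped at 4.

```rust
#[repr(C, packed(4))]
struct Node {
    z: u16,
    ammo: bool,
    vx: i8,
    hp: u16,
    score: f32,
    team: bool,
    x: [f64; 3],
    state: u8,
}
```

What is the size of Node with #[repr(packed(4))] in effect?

44

0..2  z  (2B, 2-aligned)
2..3  ammo  (1B, 1-aligned)
3..4  vx  (1B, 1-aligned)
4..6  hp  (2B, 2-aligned)
6..8  -- padding (2B)
8..12  score  (4B, 4-aligned)
12..13  team  (1B, 1-aligned)
13..16  -- padding (3B)
16..40  x  (24B, 4-aligned)
40..41  state  (1B, 1-aligned)
41..44  -- tail padding (3B)
sizeof = 44, alignof = 4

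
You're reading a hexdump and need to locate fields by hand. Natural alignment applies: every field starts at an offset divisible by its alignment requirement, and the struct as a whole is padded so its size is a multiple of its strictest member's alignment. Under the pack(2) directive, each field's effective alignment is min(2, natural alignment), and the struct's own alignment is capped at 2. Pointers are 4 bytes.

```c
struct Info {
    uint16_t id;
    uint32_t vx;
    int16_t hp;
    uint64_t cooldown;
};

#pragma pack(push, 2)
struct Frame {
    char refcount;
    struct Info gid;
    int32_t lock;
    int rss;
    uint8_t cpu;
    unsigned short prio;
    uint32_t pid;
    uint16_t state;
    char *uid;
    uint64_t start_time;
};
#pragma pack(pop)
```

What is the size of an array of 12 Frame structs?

Info: id at 0 (size 2, align 2) → ends 2; pad 2 to align 4 for vx; vx at 4 (size 4, align 4) → ends 8; hp at 8 (size 2, align 2) → ends 10; pad 6 to align 8 for cooldown; cooldown at 16 (size 8, align 8) → ends 24; total 24 bytes, alignment 8
refcount at 0 (size 1, align 1) → ends 1
pad 1 to align 2 for gid
gid at 2 (size 24, align 2) → ends 26
lock at 26 (size 4, align 2) → ends 30
rss at 30 (size 4, align 2) → ends 34
cpu at 34 (size 1, align 1) → ends 35
pad 1 to align 2 for prio
prio at 36 (size 2, align 2) → ends 38
pid at 38 (size 4, align 2) → ends 42
state at 42 (size 2, align 2) → ends 44
uid at 44 (size 4, align 2) → ends 48
start_time at 48 (size 8, align 2) → ends 56
total 56 bytes, alignment 2
array of 12: 12 × 56 = 672

672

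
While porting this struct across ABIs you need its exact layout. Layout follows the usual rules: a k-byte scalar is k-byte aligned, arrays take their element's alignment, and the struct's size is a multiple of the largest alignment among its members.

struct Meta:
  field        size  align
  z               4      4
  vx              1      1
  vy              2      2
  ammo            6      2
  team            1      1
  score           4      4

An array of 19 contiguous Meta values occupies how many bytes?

@0: z [4B, align 4] → 4
@4: vx [1B, align 1] → 5
+1 pad (align 2)
@6: vy [2B, align 2] → 8
@8: ammo [6B, align 2] → 14
@14: team [1B, align 1] → 15
+1 pad (align 4)
@16: score [4B, align 4] → 20
size 20, align 4
array of 19: 19 × 20 = 380

380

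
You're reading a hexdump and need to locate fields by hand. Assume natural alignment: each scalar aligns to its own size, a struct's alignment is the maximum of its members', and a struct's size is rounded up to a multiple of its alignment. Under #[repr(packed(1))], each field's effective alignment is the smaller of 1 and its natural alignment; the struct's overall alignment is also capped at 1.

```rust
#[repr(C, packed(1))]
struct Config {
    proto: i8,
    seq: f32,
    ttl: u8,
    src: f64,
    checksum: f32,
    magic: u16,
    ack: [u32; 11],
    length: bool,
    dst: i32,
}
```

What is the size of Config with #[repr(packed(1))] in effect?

proto at 0 (size 1, align 1) → ends 1
seq at 1 (size 4, align 1) → ends 5
ttl at 5 (size 1, align 1) → ends 6
src at 6 (size 8, align 1) → ends 14
checksum at 14 (size 4, align 1) → ends 18
magic at 18 (size 2, align 1) → ends 20
ack at 20 (size 44, align 1) → ends 64
length at 64 (size 1, align 1) → ends 65
dst at 65 (size 4, align 1) → ends 69
total 69 bytes, alignment 1

69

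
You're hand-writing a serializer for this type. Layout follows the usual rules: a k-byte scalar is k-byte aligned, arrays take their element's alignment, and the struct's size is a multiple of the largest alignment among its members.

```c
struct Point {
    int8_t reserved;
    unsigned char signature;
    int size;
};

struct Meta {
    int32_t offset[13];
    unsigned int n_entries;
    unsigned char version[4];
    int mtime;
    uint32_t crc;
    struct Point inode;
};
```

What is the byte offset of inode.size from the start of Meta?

72

Point: reserved at 0 (size 1, align 1) → ends 1; signature at 1 (size 1, align 1) → ends 2; pad 2 to align 4 for size; size at 4 (size 4, align 4) → ends 8; total 8 bytes, alignment 4
offset at 0 (size 52, align 4) → ends 52
n_entries at 52 (size 4, align 4) → ends 56
version at 56 (size 4, align 1) → ends 60
mtime at 60 (size 4, align 4) → ends 64
crc at 64 (size 4, align 4) → ends 68
inode at 68 (size 8, align 4) → ends 76
within Point: size at 4
68 + 4 = 72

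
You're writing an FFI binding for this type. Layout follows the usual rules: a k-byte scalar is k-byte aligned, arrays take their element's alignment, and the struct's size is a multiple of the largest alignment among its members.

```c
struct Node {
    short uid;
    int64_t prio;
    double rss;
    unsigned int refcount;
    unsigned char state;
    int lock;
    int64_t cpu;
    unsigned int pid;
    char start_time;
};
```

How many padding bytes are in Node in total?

16

0..2  uid  (2B, 2-aligned)
2..8  -- padding (6B)
8..16  prio  (8B, 8-aligned)
16..24  rss  (8B, 8-aligned)
24..28  refcount  (4B, 4-aligned)
28..29  state  (1B, 1-aligned)
29..32  -- padding (3B)
32..36  lock  (4B, 4-aligned)
36..40  -- padding (4B)
40..48  cpu  (8B, 8-aligned)
48..52  pid  (4B, 4-aligned)
52..53  start_time  (1B, 1-aligned)
53..56  -- tail padding (3B)
sizeof = 56, alignof = 8
data bytes 40, size 56 → padding 16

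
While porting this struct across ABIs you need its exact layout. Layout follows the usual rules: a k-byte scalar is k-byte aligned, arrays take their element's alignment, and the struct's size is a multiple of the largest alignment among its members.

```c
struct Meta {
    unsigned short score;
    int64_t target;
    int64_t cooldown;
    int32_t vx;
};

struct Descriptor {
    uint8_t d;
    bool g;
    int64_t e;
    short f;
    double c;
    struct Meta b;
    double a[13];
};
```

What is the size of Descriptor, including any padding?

Meta: @0: score [2B, align 2] → 2; +6 pad (align 8); @8: target [8B, align 8] → 16; @16: cooldown [8B, align 8] → 24; @24: vx [4B, align 4] → 28; +4 tail pad (align 8); size 32, align 8
@0: d [1B, align 1] → 1
@1: g [1B, align 1] → 2
+6 pad (align 8)
@8: e [8B, align 8] → 16
@16: f [2B, align 2] → 18
+6 pad (align 8)
@24: c [8B, align 8] → 32
@32: b [32B, align 8] → 64
@64: a [104B, align 8] → 168
size 168, align 8

168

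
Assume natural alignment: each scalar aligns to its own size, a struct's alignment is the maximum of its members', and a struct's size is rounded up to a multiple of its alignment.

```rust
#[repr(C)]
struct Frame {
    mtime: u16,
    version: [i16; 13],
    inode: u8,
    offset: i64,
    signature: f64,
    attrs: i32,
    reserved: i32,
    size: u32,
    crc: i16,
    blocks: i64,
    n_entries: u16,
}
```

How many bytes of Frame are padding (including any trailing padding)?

11

0..2  mtime  (2B, 2-aligned)
2..28  version  (26B, 2-aligned)
28..29  inode  (1B, 1-aligned)
29..32  -- padding (3B)
32..40  offset  (8B, 8-aligned)
40..48  signature  (8B, 8-aligned)
48..52  attrs  (4B, 4-aligned)
52..56  reserved  (4B, 4-aligned)
56..60  size  (4B, 4-aligned)
60..62  crc  (2B, 2-aligned)
62..64  -- padding (2B)
64..72  blocks  (8B, 8-aligned)
72..74  n_entries  (2B, 2-aligned)
74..80  -- tail padding (6B)
sizeof = 80, alignof = 8
data bytes 69, size 80 → padding 11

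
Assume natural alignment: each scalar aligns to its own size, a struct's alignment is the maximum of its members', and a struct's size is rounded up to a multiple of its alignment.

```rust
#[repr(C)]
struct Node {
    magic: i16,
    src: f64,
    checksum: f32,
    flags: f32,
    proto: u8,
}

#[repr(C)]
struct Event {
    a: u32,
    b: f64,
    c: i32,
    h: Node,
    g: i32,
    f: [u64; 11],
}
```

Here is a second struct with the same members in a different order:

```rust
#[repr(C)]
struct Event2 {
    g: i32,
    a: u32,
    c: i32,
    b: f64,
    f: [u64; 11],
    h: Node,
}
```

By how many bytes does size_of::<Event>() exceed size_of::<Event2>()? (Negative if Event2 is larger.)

Node: magic at 0 (size 2, align 2) → ends 2; pad 6 to align 8 for src; src at 8 (size 8, align 8) → ends 16; checksum at 16 (size 4, align 4) → ends 20; flags at 20 (size 4, align 4) → ends 24; proto at 24 (size 1, align 1) → ends 25; tail pad 7 to reach multiple of 8; total 32 bytes, alignment 8
a at 0 (size 4, align 4) → ends 4
pad 4 to align 8 for b
b at 8 (size 8, align 8) → ends 16
c at 16 (size 4, align 4) → ends 20
pad 4 to align 8 for h
h at 24 (size 32, align 8) → ends 56
g at 56 (size 4, align 4) → ends 60
pad 4 to align 8 for f
f at 64 (size 88, align 8) → ends 152
total 152 bytes, alignment 8
— Event2 —
g at 0 (size 4, align 4) → ends 4
a at 4 (size 4, align 4) → ends 8
c at 8 (size 4, align 4) → ends 12
pad 4 to align 8 for b
b at 16 (size 8, align 8) → ends 24
f at 24 (size 88, align 8) → ends 112
h at 112 (size 32, align 8) → ends 144
total 144 bytes, alignment 8
152 − 144 = 8

8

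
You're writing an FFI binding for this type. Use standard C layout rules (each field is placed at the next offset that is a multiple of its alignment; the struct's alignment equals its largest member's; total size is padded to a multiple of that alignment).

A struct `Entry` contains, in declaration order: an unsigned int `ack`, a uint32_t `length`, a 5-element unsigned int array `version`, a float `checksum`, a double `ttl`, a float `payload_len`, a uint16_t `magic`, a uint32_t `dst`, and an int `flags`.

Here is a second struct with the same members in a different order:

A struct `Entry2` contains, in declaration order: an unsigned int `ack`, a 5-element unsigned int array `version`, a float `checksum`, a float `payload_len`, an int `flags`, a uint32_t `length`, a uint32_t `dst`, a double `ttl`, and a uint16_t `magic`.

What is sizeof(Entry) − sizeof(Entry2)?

-8

ack at 0 (size 4, align 4) → ends 4
length at 4 (size 4, align 4) → ends 8
version at 8 (size 20, align 4) → ends 28
checksum at 28 (size 4, align 4) → ends 32
ttl at 32 (size 8, align 8) → ends 40
payload_len at 40 (size 4, align 4) → ends 44
magic at 44 (size 2, align 2) → ends 46
pad 2 to align 4 for dst
dst at 48 (size 4, align 4) → ends 52
flags at 52 (size 4, align 4) → ends 56
total 56 bytes, alignment 8
— Entry2 —
ack at 0 (size 4, align 4) → ends 4
version at 4 (size 20, align 4) → ends 24
checksum at 24 (size 4, align 4) → ends 28
payload_len at 28 (size 4, align 4) → ends 32
flags at 32 (size 4, align 4) → ends 36
length at 36 (size 4, align 4) → ends 40
dst at 40 (size 4, align 4) → ends 44
pad 4 to align 8 for ttl
ttl at 48 (size 8, align 8) → ends 56
magic at 56 (size 2, align 2) → ends 58
tail pad 6 to reach multiple of 8
total 64 bytes, alignment 8
56 − 64 = -8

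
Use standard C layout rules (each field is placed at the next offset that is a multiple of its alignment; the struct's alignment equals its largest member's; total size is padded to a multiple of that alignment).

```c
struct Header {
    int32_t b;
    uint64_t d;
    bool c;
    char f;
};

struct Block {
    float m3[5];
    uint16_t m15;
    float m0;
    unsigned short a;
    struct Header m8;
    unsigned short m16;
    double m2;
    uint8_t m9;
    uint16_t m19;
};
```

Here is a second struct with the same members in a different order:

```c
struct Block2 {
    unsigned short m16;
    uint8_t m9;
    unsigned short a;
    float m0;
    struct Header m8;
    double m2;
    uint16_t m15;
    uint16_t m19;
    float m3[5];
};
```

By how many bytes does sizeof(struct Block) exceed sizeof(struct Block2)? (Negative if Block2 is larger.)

Header: 0..4  b  (4B, 4-aligned); 4..8  -- padding (4B); 8..16  d  (8B, 8-aligned); 16..17  c  (1B, 1-aligned); 17..18  f  (1B, 1-aligned); 18..24  -- tail padding (6B); sizeof = 24, alignof = 8
0..20  m3  (20B, 4-aligned)
20..22  m15  (2B, 2-aligned)
22..24  -- padding (2B)
24..28  m0  (4B, 4-aligned)
28..30  a  (2B, 2-aligned)
30..32  -- padding (2B)
32..56  m8  (24B, 8-aligned)
56..58  m16  (2B, 2-aligned)
58..64  -- padding (6B)
64..72  m2  (8B, 8-aligned)
72..73  m9  (1B, 1-aligned)
73..74  -- padding (1B)
74..76  m19  (2B, 2-aligned)
76..80  -- tail padding (4B)
sizeof = 80, alignof = 8
— Block2 —
0..2  m16  (2B, 2-aligned)
2..3  m9  (1B, 1-aligned)
3..4  -- padding (1B)
4..6  a  (2B, 2-aligned)
6..8  -- padding (2B)
8..12  m0  (4B, 4-aligned)
12..16  -- padding (4B)
16..40  m8  (24B, 8-aligned)
40..48  m2  (8B, 8-aligned)
48..50  m15  (2B, 2-aligned)
50..52  m19  (2B, 2-aligned)
52..72  m3  (20B, 4-aligned)
sizeof = 72, alignof = 8
80 − 72 = 8

8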